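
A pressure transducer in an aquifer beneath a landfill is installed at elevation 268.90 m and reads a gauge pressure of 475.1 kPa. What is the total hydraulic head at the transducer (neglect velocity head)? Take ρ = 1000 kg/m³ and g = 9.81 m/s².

h ≈ 317.33 m

ψ = P/(ρg) = 475.1×1000 / (1000 × 9.81) = 48.43 m.
h = z + ψ = 268.90 + 48.43 = 317.33 m.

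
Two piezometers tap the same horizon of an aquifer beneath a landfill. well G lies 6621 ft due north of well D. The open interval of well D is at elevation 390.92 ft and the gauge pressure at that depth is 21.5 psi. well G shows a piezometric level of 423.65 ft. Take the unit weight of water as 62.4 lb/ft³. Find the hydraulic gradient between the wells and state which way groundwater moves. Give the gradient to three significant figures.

Pressure head at well D: ψ = 144·P/γ = 144 × 21.5 / 62.4 = 49.62 ft.
Total head at well D: h = z + ψ = 390.92 + 49.62 = 440.54 ft.
Total head at well G: h = 423.65 ft (water level in the piezometer is the total head).
Head difference: h(well D) − h(well G) = 440.54 − 423.65 = 16.89 ft.
Hydraulic gradient: i = |Δh| / L = 16.89 / 6621 = 0.00255.
Flow is from higher to lower head: from well D toward well G, i.e. toward the north.

i ≈ 0.00255; groundwater flows toward the north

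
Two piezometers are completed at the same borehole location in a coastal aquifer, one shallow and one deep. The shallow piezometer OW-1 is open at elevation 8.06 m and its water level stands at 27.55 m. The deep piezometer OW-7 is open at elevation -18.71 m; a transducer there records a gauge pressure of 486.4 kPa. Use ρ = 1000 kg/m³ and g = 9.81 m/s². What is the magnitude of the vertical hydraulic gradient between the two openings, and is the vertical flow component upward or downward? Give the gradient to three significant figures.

Total head at OW-1: h = 27.55 m (water level in the standpipe).
Pressure head at OW-7: ψ = P/(ρg) = 486.4×1000 / (1000 × 9.81) = 49.58 m.
Total head at OW-7: h = z + ψ = -18.71 + 49.58 = 30.87 m.
Δh = h(OW-1) − h(OW-7) = 27.55 − 30.87 = -3.32 m.
Vertical separation Δz = 8.06 − (-18.71) = 26.77 m.
|i_v| = |Δh| / Δz = 3.32 / 26.77 = 0.124.
Head is higher in the deep piezometer, so vertical flow is upward (discharge condition).

|i_v| ≈ 0.124; vertical flow is upward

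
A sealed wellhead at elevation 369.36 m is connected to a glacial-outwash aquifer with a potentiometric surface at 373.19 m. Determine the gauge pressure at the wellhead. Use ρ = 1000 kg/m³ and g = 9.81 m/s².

Head above the cap: Δh = 373.19 − 369.36 = 3.83 m.
P = ρgΔh = 1000 × 9.81 × 3.83 = 37572 Pa ≈ 37.6 kPa.

P ≈ 37.6 kPa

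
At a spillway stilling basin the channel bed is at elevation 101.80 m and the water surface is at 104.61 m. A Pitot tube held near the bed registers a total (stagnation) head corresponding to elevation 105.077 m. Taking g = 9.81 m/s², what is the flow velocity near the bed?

Near the bed, under hydrostatic conditions, the piezometric head (z + ψ) equals the free-surface elevation, 104.61 m.
Velocity head = total − piezometric = 105.077 − 104.61 = 0.467 m.
v = √(2g·h_v) = √(2 × 9.81 × 0.467) = 3.03 m/s.

v ≈ 3.03 m/s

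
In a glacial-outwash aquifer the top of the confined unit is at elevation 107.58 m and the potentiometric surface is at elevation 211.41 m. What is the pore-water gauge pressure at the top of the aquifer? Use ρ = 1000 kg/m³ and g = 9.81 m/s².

Pressure head at the aquifer top: ψ = h − z = 211.41 − 107.58 = 103.83 m.
P = ρgψ = 1000 × 9.81 × 103.83 = 1018572 Pa ≈ 1020 kPa.

P ≈ 1020 kPa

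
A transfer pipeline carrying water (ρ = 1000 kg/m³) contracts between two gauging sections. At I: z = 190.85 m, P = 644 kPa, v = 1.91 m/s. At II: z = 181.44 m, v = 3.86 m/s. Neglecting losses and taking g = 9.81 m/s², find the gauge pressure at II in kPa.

Pressure head at I: ψ₁ = P₁/(ρg) = 644×1000 / (1000 × 9.81) = 65.65 m.
Velocity heads: v₁²/2g = 1.91²/19.62 = 0.186 m; v₂²/2g = 3.86²/19.62 = 0.759 m.
Total head H = z₁ + ψ₁ + v₁²/2g = 190.85 + 65.65 + 0.186 = 256.69 m.
ψ₂ = H − z₂ − v₂²/2g = 256.69 − 181.44 − 0.759 = 74.49 m.
P₂ = ρgψ₂ = 1000 × 9.81 × 74.49 ≈ 731 kPa.

P₂ ≈ 731 kPa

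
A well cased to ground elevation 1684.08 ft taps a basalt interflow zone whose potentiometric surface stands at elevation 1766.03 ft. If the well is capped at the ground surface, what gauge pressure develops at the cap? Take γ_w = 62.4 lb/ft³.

P ≈ 35.5 psi

Head above the cap: Δh = 1766.03 − 1684.08 = 81.95 ft.
P = γΔh/144 = 62.4 × 81.95 / 144 = 35.5 psi.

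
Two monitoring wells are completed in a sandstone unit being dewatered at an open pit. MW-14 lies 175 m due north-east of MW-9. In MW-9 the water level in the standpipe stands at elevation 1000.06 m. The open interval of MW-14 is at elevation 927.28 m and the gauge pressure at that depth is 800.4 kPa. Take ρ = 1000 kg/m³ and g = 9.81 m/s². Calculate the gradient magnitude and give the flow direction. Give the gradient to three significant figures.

i ≈ 0.0503; groundwater flows toward the south-west

Total head at MW-9: h = 1000.06 m (water level in the piezometer is the total head).
Pressure head at MW-14: ψ = P/(ρg) = 800.4×1000 / (1000 × 9.81) = 81.59 m.
Total head at MW-14: h = z + ψ = 927.28 + 81.59 = 1008.87 m.
Head difference: h(MW-9) − h(MW-14) = 1000.06 − 1008.87 = -8.81 m.
Hydraulic gradient: i = |Δh| / L = 8.81 / 175 = 0.0503.
Flow is from higher to lower head: from MW-14 toward MW-9, i.e. toward the south-west.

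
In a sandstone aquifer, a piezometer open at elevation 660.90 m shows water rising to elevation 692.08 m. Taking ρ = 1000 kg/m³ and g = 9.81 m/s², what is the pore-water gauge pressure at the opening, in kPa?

Pressure head ψ = h − z = 692.08 − 660.90 = 31.18 m.
P = ρgψ = 1000 × 9.81 × 31.18 = 305876 Pa ≈ 306 kPa.

P ≈ 306 kPa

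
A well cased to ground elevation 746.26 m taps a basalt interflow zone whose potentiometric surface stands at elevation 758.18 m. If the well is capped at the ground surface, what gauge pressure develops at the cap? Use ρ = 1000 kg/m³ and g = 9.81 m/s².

Head above the cap: Δh = 758.18 − 746.26 = 11.92 m.
P = ρgΔh = 1000 × 9.81 × 11.92 = 116935 Pa ≈ 117 kPa.

P ≈ 117 kPa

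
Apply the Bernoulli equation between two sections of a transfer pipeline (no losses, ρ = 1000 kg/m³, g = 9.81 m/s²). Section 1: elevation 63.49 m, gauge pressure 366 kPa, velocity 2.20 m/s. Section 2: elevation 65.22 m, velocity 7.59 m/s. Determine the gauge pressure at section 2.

Pressure head at 1: ψ₁ = P₁/(ρg) = 366×1000 / (1000 × 9.81) = 37.31 m.
Velocity heads: v₁²/2g = 2.20²/19.62 = 0.247 m; v₂²/2g = 7.59²/19.62 = 2.936 m.
Total head H = z₁ + ψ₁ + v₁²/2g = 63.49 + 37.31 + 0.247 = 101.05 m.
ψ₂ = H − z₂ − v₂²/2g = 101.05 − 65.22 − 2.936 = 32.89 m.
P₂ = ρgψ₂ = 1000 × 9.81 × 32.89 ≈ 323 kPa.

P₂ ≈ 323 kPa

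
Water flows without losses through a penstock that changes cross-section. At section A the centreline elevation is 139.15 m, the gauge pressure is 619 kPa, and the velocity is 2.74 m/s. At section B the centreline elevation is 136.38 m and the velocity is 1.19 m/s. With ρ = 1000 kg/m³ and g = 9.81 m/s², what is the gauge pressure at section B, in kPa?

Pressure head at A: ψ₁ = P₁/(ρg) = 619×1000 / (1000 × 9.81) = 63.10 m.
Velocity heads: v₁²/2g = 2.74²/19.62 = 0.383 m; v₂²/2g = 1.19²/19.62 = 0.072 m.
Total head H = z₁ + ψ₁ + v₁²/2g = 139.15 + 63.10 + 0.383 = 202.63 m.
ψ₂ = H − z₂ − v₂²/2g = 202.63 − 136.38 − 0.072 = 66.18 m.
P₂ = ρgψ₂ = 1000 × 9.81 × 66.18 ≈ 649 kPa.

P₂ ≈ 649 kPa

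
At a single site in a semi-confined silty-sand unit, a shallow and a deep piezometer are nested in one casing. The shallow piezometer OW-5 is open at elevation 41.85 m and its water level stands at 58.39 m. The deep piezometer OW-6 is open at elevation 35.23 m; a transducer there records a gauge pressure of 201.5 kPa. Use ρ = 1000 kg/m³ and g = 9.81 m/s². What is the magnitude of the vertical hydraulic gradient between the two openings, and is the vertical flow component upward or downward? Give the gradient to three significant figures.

Total head at OW-5: h = 58.39 m (water level in the standpipe).
Pressure head at OW-6: ψ = P/(ρg) = 201.5×1000 / (1000 × 9.81) = 20.54 m.
Total head at OW-6: h = z + ψ = 35.23 + 20.54 = 55.77 m.
Δh = h(OW-5) − h(OW-6) = 58.39 − 55.77 = 2.62 m.
Vertical separation Δz = 41.85 − 35.23 = 6.62 m.
|i_v| = |Δh| / Δz = 2.62 / 6.62 = 0.396.
Head is higher in the shallow piezometer, so vertical flow is downward (recharge condition).

|i_v| ≈ 0.396; vertical flow is downward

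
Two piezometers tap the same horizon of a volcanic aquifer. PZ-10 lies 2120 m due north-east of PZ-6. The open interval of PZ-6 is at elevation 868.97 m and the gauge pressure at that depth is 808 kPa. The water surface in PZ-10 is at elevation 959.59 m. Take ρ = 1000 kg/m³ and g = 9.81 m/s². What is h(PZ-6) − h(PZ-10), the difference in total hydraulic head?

Δh ≈ -8.26 m

Pressure head at PZ-6: ψ = P/(ρg) = 808×1000 / (1000 × 9.81) = 82.36 m.
Total head at PZ-6: h = z + ψ = 868.97 + 82.36 = 951.33 m.
Total head at PZ-10: h = 959.59 m (water level in the piezometer is the total head).
Head difference: h(PZ-6) − h(PZ-10) = 951.33 − 959.59 = -8.26 m.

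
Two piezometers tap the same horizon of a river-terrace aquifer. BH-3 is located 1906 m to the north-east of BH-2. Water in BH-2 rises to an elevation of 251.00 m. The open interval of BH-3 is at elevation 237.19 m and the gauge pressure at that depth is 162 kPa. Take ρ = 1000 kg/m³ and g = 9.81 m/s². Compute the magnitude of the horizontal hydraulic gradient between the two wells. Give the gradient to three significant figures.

i ≈ 0.00142

Total head at BH-2: h = 251.00 m (water level in the piezometer is the total head).
Pressure head at BH-3: ψ = P/(ρg) = 162×1000 / (1000 × 9.81) = 16.51 m.
Total head at BH-3: h = z + ψ = 237.19 + 16.51 = 253.70 m.
Head difference: h(BH-2) − h(BH-3) = 251.00 − 253.70 = -2.70 m.
Hydraulic gradient: i = |Δh| / L = 2.70 / 1906 = 0.00142.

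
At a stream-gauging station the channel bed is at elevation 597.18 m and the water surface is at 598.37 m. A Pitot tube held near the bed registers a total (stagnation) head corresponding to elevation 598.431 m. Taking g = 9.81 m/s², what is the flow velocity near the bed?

v ≈ 1.09 m/s

Near the bed, under hydrostatic conditions, the piezometric head (z + ψ) equals the free-surface elevation, 598.37 m.
Velocity head = total − piezometric = 598.431 − 598.37 = 0.061 m.
v = √(2g·h_v) = √(2 × 9.81 × 0.061) = 1.09 m/s.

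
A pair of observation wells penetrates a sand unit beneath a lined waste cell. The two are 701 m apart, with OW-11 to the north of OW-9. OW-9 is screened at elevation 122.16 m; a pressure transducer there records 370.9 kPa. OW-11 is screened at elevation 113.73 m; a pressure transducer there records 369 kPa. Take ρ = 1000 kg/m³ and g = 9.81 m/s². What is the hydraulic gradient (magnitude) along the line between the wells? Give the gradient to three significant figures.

Pressure head at OW-9: ψ = P/(ρg) = 370.9×1000 / (1000 × 9.81) = 37.81 m.
Total head at OW-9: h = z + ψ = 122.16 + 37.81 = 159.97 m.
Pressure head at OW-11: ψ = P/(ρg) = 369×1000 / (1000 × 9.81) = 37.61 m.
Total head at OW-11: h = z + ψ = 113.73 + 37.61 = 151.34 m.
Head difference: h(OW-9) − h(OW-11) = 159.97 − 151.34 = 8.63 m.
Hydraulic gradient: i = |Δh| / L = 8.63 / 701 = 0.0123.

i ≈ 0.0123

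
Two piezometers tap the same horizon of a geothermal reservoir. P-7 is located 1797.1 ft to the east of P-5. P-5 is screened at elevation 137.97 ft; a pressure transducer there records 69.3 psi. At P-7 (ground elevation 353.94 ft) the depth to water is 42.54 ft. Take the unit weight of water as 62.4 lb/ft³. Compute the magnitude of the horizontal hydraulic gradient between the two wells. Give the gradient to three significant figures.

Pressure head at P-5: ψ = 144·P/γ = 144 × 69.3 / 62.4 = 159.92 ft.
Total head at P-5: h = z + ψ = 137.97 + 159.92 = 297.89 ft.
Total head at P-7: h = 353.94 − 42.54 = 311.40 ft.
Head difference: h(P-5) − h(P-7) = 297.89 − 311.40 = -13.51 ft.
Hydraulic gradient: i = |Δh| / L = 13.51 / 1797.1 = 0.00752.

i ≈ 0.00752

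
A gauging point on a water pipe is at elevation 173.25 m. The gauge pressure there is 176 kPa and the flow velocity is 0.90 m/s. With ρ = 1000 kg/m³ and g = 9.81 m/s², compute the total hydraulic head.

Pressure head ψ = P/(ρg) = 176×1000 / (1000 × 9.81) = 17.94 m.
Velocity head = v²/(2g) = 0.90² / (2 × 9.81) = 0.041 m.
h = z + ψ + v²/(2g) = 173.25 + 17.94 + 0.041 = 191.23 m.

h ≈ 191.23 m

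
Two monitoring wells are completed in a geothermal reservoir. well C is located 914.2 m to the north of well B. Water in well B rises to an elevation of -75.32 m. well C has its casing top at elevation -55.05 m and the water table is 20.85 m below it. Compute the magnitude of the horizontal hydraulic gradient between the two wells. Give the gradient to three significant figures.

Total head at well B: h = -75.32 m (water level in the piezometer is the total head).
Total head at well C: h = -55.05 − 20.85 = -75.90 m.
Head difference: h(well B) − h(well C) = -75.32 − (-75.90) = 0.58 m.
Hydraulic gradient: i = |Δh| / L = 0.58 / 914.2 = 0.000634.

i ≈ 0.000634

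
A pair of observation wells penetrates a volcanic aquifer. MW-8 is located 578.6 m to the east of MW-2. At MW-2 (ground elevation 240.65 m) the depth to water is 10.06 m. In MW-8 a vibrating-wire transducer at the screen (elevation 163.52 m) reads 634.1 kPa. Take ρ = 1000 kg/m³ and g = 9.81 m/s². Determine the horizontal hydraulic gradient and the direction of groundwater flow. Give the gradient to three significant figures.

i ≈ 0.00420; groundwater flows toward the east

Total head at MW-2: h = 240.65 − 10.06 = 230.59 m.
Pressure head at MW-8: ψ = P/(ρg) = 634.1×1000 / (1000 × 9.81) = 64.64 m.
Total head at MW-8: h = z + ψ = 163.52 + 64.64 = 228.16 m.
Head difference: h(MW-2) − h(MW-8) = 230.59 − 228.16 = 2.43 m.
Hydraulic gradient: i = |Δh| / L = 2.43 / 578.6 = 0.00420.
Flow is from higher to lower head: from MW-2 toward MW-8, i.e. toward the east.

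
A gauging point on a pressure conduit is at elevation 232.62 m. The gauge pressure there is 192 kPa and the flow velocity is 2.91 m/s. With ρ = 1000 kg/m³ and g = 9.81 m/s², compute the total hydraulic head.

Pressure head ψ = P/(ρg) = 192×1000 / (1000 × 9.81) = 19.57 m.
Velocity head = v²/(2g) = 2.91² / (2 × 9.81) = 0.432 m.
h = z + ψ + v²/(2g) = 232.62 + 19.57 + 0.432 = 252.62 m.

h ≈ 252.62 m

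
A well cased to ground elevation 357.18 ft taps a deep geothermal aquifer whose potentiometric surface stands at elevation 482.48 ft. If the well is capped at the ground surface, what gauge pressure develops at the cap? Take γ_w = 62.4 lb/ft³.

Head above the cap: Δh = 482.48 − 357.18 = 125.30 ft.
P = γΔh/144 = 62.4 × 125.30 / 144 = 54.3 psi.

P ≈ 54.3 psi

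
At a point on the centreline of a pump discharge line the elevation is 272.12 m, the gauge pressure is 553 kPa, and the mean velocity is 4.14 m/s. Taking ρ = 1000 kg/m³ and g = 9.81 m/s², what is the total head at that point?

h ≈ 329.36 m

Pressure head ψ = P/(ρg) = 553×1000 / (1000 × 9.81) = 56.37 m.
Velocity head = v²/(2g) = 4.14² / (2 × 9.81) = 0.874 m.
h = z + ψ + v²/(2g) = 272.12 + 56.37 + 0.874 = 329.36 m.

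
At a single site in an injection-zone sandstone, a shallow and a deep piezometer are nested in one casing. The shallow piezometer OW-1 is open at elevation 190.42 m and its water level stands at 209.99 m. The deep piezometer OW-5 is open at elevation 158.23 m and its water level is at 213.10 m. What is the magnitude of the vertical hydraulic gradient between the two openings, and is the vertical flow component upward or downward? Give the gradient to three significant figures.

|i_v| ≈ 0.0966; vertical flow is upward

Total head at OW-1: h = 209.99 m (water level in the standpipe).
Total head at OW-5: h = 213.10 m.
Δh = h(OW-1) − h(OW-5) = 209.99 − 213.10 = -3.11 m.
Vertical separation Δz = 190.42 − 158.23 = 32.19 m.
|i_v| = |Δh| / Δz = 3.11 / 32.19 = 0.0966.
Head is higher in the deep piezometer, so vertical flow is upward (discharge condition).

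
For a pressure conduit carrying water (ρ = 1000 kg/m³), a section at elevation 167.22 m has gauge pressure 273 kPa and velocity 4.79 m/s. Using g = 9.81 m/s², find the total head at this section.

h ≈ 196.22 m

Pressure head ψ = P/(ρg) = 273×1000 / (1000 × 9.81) = 27.83 m.
Velocity head = v²/(2g) = 4.79² / (2 × 9.81) = 1.169 m.
h = z + ψ + v²/(2g) = 167.22 + 27.83 + 1.169 = 196.22 m.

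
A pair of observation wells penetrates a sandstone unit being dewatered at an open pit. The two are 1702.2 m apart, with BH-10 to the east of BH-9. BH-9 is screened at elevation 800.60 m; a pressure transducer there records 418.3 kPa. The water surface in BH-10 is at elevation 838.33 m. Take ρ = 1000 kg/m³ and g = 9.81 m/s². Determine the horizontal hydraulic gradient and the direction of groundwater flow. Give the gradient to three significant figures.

i ≈ 0.00288; groundwater flows toward the east

Pressure head at BH-9: ψ = P/(ρg) = 418.3×1000 / (1000 × 9.81) = 42.64 m.
Total head at BH-9: h = z + ψ = 800.60 + 42.64 = 843.24 m.
Total head at BH-10: h = 838.33 m (water level in the piezometer is the total head).
Head difference: h(BH-9) − h(BH-10) = 843.24 − 838.33 = 4.91 m.
Hydraulic gradient: i = |Δh| / L = 4.91 / 1702.2 = 0.00288.
Flow is from higher to lower head: from BH-9 toward BH-10, i.e. toward the east.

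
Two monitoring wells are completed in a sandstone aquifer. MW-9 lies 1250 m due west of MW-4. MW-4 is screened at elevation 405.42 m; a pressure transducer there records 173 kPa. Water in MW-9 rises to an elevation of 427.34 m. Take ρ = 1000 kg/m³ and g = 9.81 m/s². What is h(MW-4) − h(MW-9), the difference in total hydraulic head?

Pressure head at MW-4: ψ = P/(ρg) = 173×1000 / (1000 × 9.81) = 17.64 m.
Total head at MW-4: h = z + ψ = 405.42 + 17.64 = 423.06 m.
Total head at MW-9: h = 427.34 m (water level in the piezometer is the total head).
Head difference: h(MW-4) − h(MW-9) = 423.06 − 427.34 = -4.28 m.

Δh ≈ -4.28 m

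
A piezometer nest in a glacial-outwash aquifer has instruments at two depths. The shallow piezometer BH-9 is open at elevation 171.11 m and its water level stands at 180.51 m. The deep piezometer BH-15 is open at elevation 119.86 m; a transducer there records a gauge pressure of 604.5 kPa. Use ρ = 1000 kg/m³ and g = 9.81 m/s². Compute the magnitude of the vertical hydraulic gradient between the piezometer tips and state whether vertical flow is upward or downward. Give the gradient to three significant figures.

Total head at BH-9: h = 180.51 m (water level in the standpipe).
Pressure head at BH-15: ψ = P/(ρg) = 604.5×1000 / (1000 × 9.81) = 61.62 m.
Total head at BH-15: h = z + ψ = 119.86 + 61.62 = 181.48 m.
Δh = h(BH-9) − h(BH-15) = 180.51 − 181.48 = -0.97 m.
Vertical separation Δz = 171.11 − 119.86 = 51.25 m.
|i_v| = |Δh| / Δz = 0.97 / 51.25 = 0.0189.
Head is higher in the deep piezometer, so vertical flow is upward (discharge condition).

|i_v| ≈ 0.0189; vertical flow is upward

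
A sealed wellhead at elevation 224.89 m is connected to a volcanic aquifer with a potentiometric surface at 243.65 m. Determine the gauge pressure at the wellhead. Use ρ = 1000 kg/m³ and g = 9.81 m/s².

P ≈ 184 kPa

Head above the cap: Δh = 243.65 − 224.89 = 18.76 m.
P = ρgΔh = 1000 × 9.81 × 18.76 = 184036 Pa ≈ 184 kPa.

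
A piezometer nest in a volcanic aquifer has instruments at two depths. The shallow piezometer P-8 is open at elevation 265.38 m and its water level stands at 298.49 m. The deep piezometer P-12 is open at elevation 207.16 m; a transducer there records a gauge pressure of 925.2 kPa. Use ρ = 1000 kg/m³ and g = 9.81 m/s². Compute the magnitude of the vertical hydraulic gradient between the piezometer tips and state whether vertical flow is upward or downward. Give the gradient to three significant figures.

|i_v| ≈ 0.0512; vertical flow is upward

Total head at P-8: h = 298.49 m (water level in the standpipe).
Pressure head at P-12: ψ = P/(ρg) = 925.2×1000 / (1000 × 9.81) = 94.31 m.
Total head at P-12: h = z + ψ = 207.16 + 94.31 = 301.47 m.
Δh = h(P-8) − h(P-12) = 298.49 − 301.47 = -2.98 m.
Vertical separation Δz = 265.38 − 207.16 = 58.22 m.
|i_v| = |Δh| / Δz = 2.98 / 58.22 = 0.0512.
Head is higher in the deep piezometer, so vertical flow is upward (discharge condition).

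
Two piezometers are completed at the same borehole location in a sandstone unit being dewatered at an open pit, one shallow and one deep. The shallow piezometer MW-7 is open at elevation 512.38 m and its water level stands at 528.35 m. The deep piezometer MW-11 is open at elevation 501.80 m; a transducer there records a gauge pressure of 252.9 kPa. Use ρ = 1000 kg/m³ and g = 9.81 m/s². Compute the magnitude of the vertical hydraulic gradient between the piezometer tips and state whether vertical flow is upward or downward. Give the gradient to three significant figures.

Total head at MW-7: h = 528.35 m (water level in the standpipe).
Pressure head at MW-11: ψ = P/(ρg) = 252.9×1000 / (1000 × 9.81) = 25.78 m.
Total head at MW-11: h = z + ψ = 501.80 + 25.78 = 527.58 m.
Δh = h(MW-7) − h(MW-11) = 528.35 − 527.58 = 0.77 m.
Vertical separation Δz = 512.38 − 501.80 = 10.58 m.
|i_v| = |Δh| / Δz = 0.77 / 10.58 = 0.0728.
Head is higher in the shallow piezometer, so vertical flow is downward (recharge condition).

|i_v| ≈ 0.0728; vertical flow is downward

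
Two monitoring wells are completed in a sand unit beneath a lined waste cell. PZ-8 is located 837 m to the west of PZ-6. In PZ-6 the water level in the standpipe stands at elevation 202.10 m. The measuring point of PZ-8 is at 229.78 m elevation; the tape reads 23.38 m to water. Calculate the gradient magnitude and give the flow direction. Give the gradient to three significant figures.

Total head at PZ-6: h = 202.10 m (water level in the piezometer is the total head).
Total head at PZ-8: h = 229.78 − 23.38 = 206.40 m.
Head difference: h(PZ-6) − h(PZ-8) = 202.10 − 206.40 = -4.30 m.
Hydraulic gradient: i = |Δh| / L = 4.30 / 837 = 0.00514.
Flow is from higher to lower head: from PZ-8 toward PZ-6, i.e. toward the east.

i ≈ 0.00514; groundwater flows toward the east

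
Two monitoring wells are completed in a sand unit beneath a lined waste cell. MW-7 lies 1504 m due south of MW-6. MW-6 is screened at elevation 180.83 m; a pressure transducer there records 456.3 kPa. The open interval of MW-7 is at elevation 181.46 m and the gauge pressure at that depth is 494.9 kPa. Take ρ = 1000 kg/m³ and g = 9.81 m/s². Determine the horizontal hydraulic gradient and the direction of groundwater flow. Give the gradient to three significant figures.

i ≈ 0.00304; groundwater flows toward the north

Pressure head at MW-6: ψ = P/(ρg) = 456.3×1000 / (1000 × 9.81) = 46.51 m.
Total head at MW-6: h = z + ψ = 180.83 + 46.51 = 227.34 m.
Pressure head at MW-7: ψ = P/(ρg) = 494.9×1000 / (1000 × 9.81) = 50.45 m.
Total head at MW-7: h = z + ψ = 181.46 + 50.45 = 231.91 m.
Head difference: h(MW-6) − h(MW-7) = 227.34 − 231.91 = -4.57 m.
Hydraulic gradient: i = |Δh| / L = 4.57 / 1504 = 0.00304.
Flow is from higher to lower head: from MW-7 toward MW-6, i.e. toward the north.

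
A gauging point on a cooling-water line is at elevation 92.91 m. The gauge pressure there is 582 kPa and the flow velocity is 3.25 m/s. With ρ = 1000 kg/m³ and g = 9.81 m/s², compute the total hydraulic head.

Pressure head ψ = P/(ρg) = 582×1000 / (1000 × 9.81) = 59.33 m.
Velocity head = v²/(2g) = 3.25² / (2 × 9.81) = 0.538 m.
h = z + ψ + v²/(2g) = 92.91 + 59.33 + 0.538 = 152.78 m.

h ≈ 152.78 m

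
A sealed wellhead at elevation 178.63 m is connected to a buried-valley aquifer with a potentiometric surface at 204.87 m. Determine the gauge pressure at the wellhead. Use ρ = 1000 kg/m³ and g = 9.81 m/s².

P ≈ 257 kPa

Head above the cap: Δh = 204.87 − 178.63 = 26.24 m.
P = ρgΔh = 1000 × 9.81 × 26.24 = 257414 Pa ≈ 257 kPa.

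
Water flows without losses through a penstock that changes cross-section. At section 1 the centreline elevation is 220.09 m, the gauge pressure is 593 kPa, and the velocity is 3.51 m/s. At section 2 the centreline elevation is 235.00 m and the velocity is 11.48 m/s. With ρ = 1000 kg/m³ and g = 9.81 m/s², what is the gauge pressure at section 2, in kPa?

P₂ ≈ 387 kPa

Pressure head at 1: ψ₁ = P₁/(ρg) = 593×1000 / (1000 × 9.81) = 60.45 m.
Velocity heads: v₁²/2g = 3.51²/19.62 = 0.628 m; v₂²/2g = 11.48²/19.62 = 6.717 m.
Total head H = z₁ + ψ₁ + v₁²/2g = 220.09 + 60.45 + 0.628 = 281.17 m.
ψ₂ = H − z₂ − v₂²/2g = 281.17 − 235.00 − 6.717 = 39.45 m.
P₂ = ρgψ₂ = 1000 × 9.81 × 39.45 ≈ 387 kPa.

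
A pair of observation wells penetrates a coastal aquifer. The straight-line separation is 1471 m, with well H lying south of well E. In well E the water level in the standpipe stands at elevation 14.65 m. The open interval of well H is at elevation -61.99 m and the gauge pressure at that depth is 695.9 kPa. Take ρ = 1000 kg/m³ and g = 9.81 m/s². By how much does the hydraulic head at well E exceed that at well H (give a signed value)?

Δh ≈ 5.70 m

Total head at well E: h = 14.65 m (water level in the piezometer is the total head).
Pressure head at well H: ψ = P/(ρg) = 695.9×1000 / (1000 × 9.81) = 70.94 m.
Total head at well H: h = z + ψ = -61.99 + 70.94 = 8.95 m.
Head difference: h(well E) − h(well H) = 14.65 − 8.95 = 5.70 m.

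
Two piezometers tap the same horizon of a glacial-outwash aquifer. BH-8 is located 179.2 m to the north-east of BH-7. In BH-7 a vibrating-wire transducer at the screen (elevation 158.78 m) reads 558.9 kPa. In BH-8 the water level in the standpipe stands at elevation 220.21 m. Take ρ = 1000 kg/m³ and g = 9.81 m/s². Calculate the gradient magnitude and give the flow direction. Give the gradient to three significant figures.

Pressure head at BH-7: ψ = P/(ρg) = 558.9×1000 / (1000 × 9.81) = 56.97 m.
Total head at BH-7: h = z + ψ = 158.78 + 56.97 = 215.75 m.
Total head at BH-8: h = 220.21 m (water level in the piezometer is the total head).
Head difference: h(BH-7) − h(BH-8) = 215.75 − 220.21 = -4.46 m.
Hydraulic gradient: i = |Δh| / L = 4.46 / 179.2 = 0.0249.
Flow is from higher to lower head: from BH-8 toward BH-7, i.e. toward the south-west.

i ≈ 0.0249; groundwater flows toward the south-west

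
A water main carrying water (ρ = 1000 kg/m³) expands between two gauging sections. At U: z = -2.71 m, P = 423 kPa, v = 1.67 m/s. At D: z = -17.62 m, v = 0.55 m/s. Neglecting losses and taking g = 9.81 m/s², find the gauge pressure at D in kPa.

P₂ ≈ 571 kPa

Pressure head at U: ψ₁ = P₁/(ρg) = 423×1000 / (1000 × 9.81) = 43.12 m.
Velocity heads: v₁²/2g = 1.67²/19.62 = 0.142 m; v₂²/2g = 0.55²/19.62 = 0.015 m.
Total head H = z₁ + ψ₁ + v₁²/2g = -2.71 + 43.12 + 0.142 = 40.55 m.
ψ₂ = H − z₂ − v₂²/2g = 40.55 − (-17.62) − 0.015 = 58.16 m.
P₂ = ρgψ₂ = 1000 × 9.81 × 58.16 ≈ 571 kPa.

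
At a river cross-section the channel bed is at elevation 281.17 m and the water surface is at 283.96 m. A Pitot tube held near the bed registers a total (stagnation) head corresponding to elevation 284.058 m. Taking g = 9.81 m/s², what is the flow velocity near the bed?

Near the bed, under hydrostatic conditions, the piezometric head (z + ψ) equals the free-surface elevation, 283.96 m.
Velocity head = total − piezometric = 284.058 − 283.96 = 0.098 m.
v = √(2g·h_v) = √(2 × 9.81 × 0.098) = 1.39 m/s.

v ≈ 1.39 m/s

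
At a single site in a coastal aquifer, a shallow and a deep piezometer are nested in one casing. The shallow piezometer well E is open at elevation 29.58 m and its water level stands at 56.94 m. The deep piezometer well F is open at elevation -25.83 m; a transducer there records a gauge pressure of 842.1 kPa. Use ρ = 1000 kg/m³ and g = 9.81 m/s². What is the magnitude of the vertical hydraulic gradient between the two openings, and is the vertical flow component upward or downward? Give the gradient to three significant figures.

Total head at well E: h = 56.94 m (water level in the standpipe).
Pressure head at well F: ψ = P/(ρg) = 842.1×1000 / (1000 × 9.81) = 85.84 m.
Total head at well F: h = z + ψ = -25.83 + 85.84 = 60.01 m.
Δh = h(well E) − h(well F) = 56.94 − 60.01 = -3.07 m.
Vertical separation Δz = 29.58 − (-25.83) = 55.41 m.
|i_v| = |Δh| / Δz = 3.07 / 55.41 = 0.0554.
Head is higher in the deep piezometer, so vertical flow is upward (discharge condition).

|i_v| ≈ 0.0554; vertical flow is upward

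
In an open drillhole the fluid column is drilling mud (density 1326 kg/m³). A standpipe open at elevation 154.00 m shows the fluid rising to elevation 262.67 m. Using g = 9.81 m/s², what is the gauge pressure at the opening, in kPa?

Pressure head ψ = h − z = 262.67 − 154.00 = 108.67 m.
P = ρgψ = 1326 × 9.81 × 108.67 = 1413586 Pa ≈ 1410 kPa.

P ≈ 1410 kPa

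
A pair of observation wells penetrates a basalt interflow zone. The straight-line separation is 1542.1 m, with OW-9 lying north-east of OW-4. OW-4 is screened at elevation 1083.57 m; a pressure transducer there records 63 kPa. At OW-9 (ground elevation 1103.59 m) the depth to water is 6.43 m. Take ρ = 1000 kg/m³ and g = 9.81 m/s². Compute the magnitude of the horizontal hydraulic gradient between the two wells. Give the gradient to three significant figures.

Pressure head at OW-4: ψ = P/(ρg) = 63×1000 / (1000 × 9.81) = 6.42 m.
Total head at OW-4: h = z + ψ = 1083.57 + 6.42 = 1089.99 m.
Total head at OW-9: h = 1103.59 − 6.43 = 1097.16 m.
Head difference: h(OW-4) − h(OW-9) = 1089.99 − 1097.16 = -7.17 m.
Hydraulic gradient: i = |Δh| / L = 7.17 / 1542.1 = 0.00465.

i ≈ 0.00465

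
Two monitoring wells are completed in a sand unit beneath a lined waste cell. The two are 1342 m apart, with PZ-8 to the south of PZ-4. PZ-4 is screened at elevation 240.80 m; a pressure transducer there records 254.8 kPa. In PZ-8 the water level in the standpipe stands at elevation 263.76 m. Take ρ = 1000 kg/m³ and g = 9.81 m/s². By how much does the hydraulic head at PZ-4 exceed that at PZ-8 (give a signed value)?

Δh ≈ 3.01 m

Pressure head at PZ-4: ψ = P/(ρg) = 254.8×1000 / (1000 × 9.81) = 25.97 m.
Total head at PZ-4: h = z + ψ = 240.80 + 25.97 = 266.77 m.
Total head at PZ-8: h = 263.76 m (water level in the piezometer is the total head).
Head difference: h(PZ-4) − h(PZ-8) = 266.77 − 263.76 = 3.01 m.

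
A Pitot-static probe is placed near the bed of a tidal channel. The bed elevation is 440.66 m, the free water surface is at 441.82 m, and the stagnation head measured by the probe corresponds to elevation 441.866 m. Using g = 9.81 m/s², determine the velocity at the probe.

Near the bed, under hydrostatic conditions, the piezometric head (z + ψ) equals the free-surface elevation, 441.82 m.
Velocity head = total − piezometric = 441.866 − 441.82 = 0.046 m.
v = √(2g·h_v) = √(2 × 9.81 × 0.046) = 0.950 m/s.

v ≈ 0.950 m/s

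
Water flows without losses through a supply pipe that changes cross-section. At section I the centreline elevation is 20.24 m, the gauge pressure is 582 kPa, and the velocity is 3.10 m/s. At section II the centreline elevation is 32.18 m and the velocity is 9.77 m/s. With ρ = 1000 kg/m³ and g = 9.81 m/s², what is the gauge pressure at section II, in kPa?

Pressure head at I: ψ₁ = P₁/(ρg) = 582×1000 / (1000 × 9.81) = 59.33 m.
Velocity heads: v₁²/2g = 3.10²/19.62 = 0.490 m; v₂²/2g = 9.77²/19.62 = 4.865 m.
Total head H = z₁ + ψ₁ + v₁²/2g = 20.24 + 59.33 + 0.490 = 80.06 m.
ψ₂ = H − z₂ − v₂²/2g = 80.06 − 32.18 − 4.865 = 43.02 m.
P₂ = ρgψ₂ = 1000 × 9.81 × 43.02 ≈ 422 kPa.

P₂ ≈ 422 kPa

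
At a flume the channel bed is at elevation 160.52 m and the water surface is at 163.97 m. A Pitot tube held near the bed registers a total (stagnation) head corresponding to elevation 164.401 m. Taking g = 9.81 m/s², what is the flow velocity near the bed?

v ≈ 2.91 m/s

Near the bed, under hydrostatic conditions, the piezometric head (z + ψ) equals the free-surface elevation, 163.97 m.
Velocity head = total − piezometric = 164.401 − 163.97 = 0.431 m.
v = √(2g·h_v) = √(2 × 9.81 × 0.431) = 2.91 m/s.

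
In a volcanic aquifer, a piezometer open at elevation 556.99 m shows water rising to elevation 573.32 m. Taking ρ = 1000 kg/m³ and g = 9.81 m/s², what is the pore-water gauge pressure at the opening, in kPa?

P ≈ 160 kPa

Pressure head ψ = h − z = 573.32 − 556.99 = 16.33 m.
P = ρgψ = 1000 × 9.81 × 16.33 = 160197 Pa ≈ 160 kPa.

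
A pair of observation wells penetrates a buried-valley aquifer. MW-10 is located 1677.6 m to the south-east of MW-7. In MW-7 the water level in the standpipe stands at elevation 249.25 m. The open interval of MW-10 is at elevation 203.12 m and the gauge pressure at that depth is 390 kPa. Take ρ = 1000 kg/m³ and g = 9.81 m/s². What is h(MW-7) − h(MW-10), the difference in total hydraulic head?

Δh ≈ 6.37 m

Total head at MW-7: h = 249.25 m (water level in the piezometer is the total head).
Pressure head at MW-10: ψ = P/(ρg) = 390×1000 / (1000 × 9.81) = 39.76 m.
Total head at MW-10: h = z + ψ = 203.12 + 39.76 = 242.88 m.
Head difference: h(MW-7) − h(MW-10) = 249.25 − 242.88 = 6.37 m.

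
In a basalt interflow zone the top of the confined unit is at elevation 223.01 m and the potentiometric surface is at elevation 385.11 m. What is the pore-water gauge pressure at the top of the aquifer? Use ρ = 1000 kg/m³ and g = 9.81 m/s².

P ≈ 1590 kPa

Pressure head at the aquifer top: ψ = h − z = 385.11 − 223.01 = 162.10 m.
P = ρgψ = 1000 × 9.81 × 162.10 = 1590201 Pa ≈ 1590 kPa.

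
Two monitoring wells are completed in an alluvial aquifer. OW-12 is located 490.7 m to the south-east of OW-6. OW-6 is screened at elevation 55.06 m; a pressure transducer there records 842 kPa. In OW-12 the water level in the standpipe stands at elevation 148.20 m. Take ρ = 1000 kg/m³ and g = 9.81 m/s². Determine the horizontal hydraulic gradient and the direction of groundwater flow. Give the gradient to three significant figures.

i ≈ 0.0149; groundwater flows toward the north-west

Pressure head at OW-6: ψ = P/(ρg) = 842×1000 / (1000 × 9.81) = 85.83 m.
Total head at OW-6: h = z + ψ = 55.06 + 85.83 = 140.89 m.
Total head at OW-12: h = 148.20 m (water level in the piezometer is the total head).
Head difference: h(OW-6) − h(OW-12) = 140.89 − 148.20 = -7.31 m.
Hydraulic gradient: i = |Δh| / L = 7.31 / 490.7 = 0.0149.
Flow is from higher to lower head: from OW-12 toward OW-6, i.e. toward the north-west.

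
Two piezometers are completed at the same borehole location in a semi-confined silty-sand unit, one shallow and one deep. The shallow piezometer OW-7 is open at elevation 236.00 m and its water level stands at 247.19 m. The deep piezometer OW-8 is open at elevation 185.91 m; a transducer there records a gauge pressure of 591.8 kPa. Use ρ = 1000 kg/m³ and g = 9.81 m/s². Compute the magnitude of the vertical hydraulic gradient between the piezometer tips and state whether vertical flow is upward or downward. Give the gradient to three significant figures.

Total head at OW-7: h = 247.19 m (water level in the standpipe).
Pressure head at OW-8: ψ = P/(ρg) = 591.8×1000 / (1000 × 9.81) = 60.33 m.
Total head at OW-8: h = z + ψ = 185.91 + 60.33 = 246.24 m.
Δh = h(OW-7) − h(OW-8) = 247.19 − 246.24 = 0.95 m.
Vertical separation Δz = 236.00 − 185.91 = 50.09 m.
|i_v| = |Δh| / Δz = 0.95 / 50.09 = 0.0190.
Head is higher in the shallow piezometer, so vertical flow is downward (recharge condition).

|i_v| ≈ 0.0190; vertical flow is downward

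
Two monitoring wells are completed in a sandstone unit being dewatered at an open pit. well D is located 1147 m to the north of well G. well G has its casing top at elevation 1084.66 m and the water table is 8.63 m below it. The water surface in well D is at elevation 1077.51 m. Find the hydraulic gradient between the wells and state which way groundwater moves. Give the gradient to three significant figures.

i ≈ 0.00129; groundwater flows toward the south

Total head at well G: h = 1084.66 − 8.63 = 1076.03 m.
Total head at well D: h = 1077.51 m (water level in the piezometer is the total head).
Head difference: h(well G) − h(well D) = 1076.03 − 1077.51 = -1.48 m.
Hydraulic gradient: i = |Δh| / L = 1.48 / 1147 = 0.00129.
Flow is from higher to lower head: from well D toward well G, i.e. toward the south.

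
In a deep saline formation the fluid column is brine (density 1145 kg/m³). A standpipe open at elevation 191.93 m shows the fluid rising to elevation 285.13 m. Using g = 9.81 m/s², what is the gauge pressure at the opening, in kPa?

P ≈ 1050 kPa

Pressure head ψ = h − z = 285.13 − 191.93 = 93.20 m.
P = ρgψ = 1145 × 9.81 × 93.20 = 1046864 Pa ≈ 1050 kPa.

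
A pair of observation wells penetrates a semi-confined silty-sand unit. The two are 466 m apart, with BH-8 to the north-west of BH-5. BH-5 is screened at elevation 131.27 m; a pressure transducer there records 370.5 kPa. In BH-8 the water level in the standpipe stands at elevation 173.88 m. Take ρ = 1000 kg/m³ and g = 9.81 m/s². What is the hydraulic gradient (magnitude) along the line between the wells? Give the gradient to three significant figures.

i ≈ 0.0104

Pressure head at BH-5: ψ = P/(ρg) = 370.5×1000 / (1000 × 9.81) = 37.77 m.
Total head at BH-5: h = z + ψ = 131.27 + 37.77 = 169.04 m.
Total head at BH-8: h = 173.88 m (water level in the piezometer is the total head).
Head difference: h(BH-5) − h(BH-8) = 169.04 − 173.88 = -4.84 m.
Hydraulic gradient: i = |Δh| / L = 4.84 / 466 = 0.0104.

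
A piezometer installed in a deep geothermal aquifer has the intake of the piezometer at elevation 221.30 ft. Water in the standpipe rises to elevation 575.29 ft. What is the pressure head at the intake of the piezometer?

Total head h = 575.29 ft (the water-surface elevation in the piezometer).
Pressure head ψ = h − z = 575.29 − 221.30 = 353.99 ft.

ψ ≈ 353.99 ft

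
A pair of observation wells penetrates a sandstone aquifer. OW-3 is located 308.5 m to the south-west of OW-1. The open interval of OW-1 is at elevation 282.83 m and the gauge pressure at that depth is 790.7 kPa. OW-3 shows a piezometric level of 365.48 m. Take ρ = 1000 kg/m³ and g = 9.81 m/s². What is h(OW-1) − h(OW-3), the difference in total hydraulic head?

Pressure head at OW-1: ψ = P/(ρg) = 790.7×1000 / (1000 × 9.81) = 80.60 m.
Total head at OW-1: h = z + ψ = 282.83 + 80.60 = 363.43 m.
Total head at OW-3: h = 365.48 m (water level in the piezometer is the total head).
Head difference: h(OW-1) − h(OW-3) = 363.43 − 365.48 = -2.05 m.

Δh ≈ -2.05 m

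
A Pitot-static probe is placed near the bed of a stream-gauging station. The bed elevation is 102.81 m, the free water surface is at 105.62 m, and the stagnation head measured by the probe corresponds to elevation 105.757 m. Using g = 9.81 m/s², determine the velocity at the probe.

Near the bed, under hydrostatic conditions, the piezometric head (z + ψ) equals the free-surface elevation, 105.62 m.
Velocity head = total − piezometric = 105.757 − 105.62 = 0.137 m.
v = √(2g·h_v) = √(2 × 9.81 × 0.137) = 1.64 m/s.

v ≈ 1.64 m/s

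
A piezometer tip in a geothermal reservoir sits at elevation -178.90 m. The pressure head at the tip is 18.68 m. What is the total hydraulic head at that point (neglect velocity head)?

h ≈ -160.22 m

h = z + ψ = -178.90 + 18.68 = -160.22 m.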